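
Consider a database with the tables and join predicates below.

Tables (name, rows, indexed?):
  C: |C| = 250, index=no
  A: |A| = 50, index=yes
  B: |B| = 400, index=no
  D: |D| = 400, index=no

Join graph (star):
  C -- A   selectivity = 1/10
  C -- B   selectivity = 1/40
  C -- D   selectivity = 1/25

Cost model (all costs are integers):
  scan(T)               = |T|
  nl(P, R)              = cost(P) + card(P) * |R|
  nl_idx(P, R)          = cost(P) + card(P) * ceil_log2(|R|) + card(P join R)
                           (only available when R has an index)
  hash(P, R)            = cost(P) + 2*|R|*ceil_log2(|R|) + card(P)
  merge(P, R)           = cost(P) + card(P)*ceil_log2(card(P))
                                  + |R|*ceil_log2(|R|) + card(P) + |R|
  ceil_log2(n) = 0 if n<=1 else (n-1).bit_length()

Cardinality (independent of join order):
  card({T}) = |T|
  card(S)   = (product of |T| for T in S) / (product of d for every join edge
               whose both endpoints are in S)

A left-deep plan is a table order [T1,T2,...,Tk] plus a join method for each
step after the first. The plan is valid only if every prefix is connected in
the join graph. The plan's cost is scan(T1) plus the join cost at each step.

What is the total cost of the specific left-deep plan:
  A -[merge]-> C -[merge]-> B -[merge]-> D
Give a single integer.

213150

step 1: scan A: cost=50, card=50
step 2: join C via merge
    card(P join C) = 50*250/(10) = 1250
    cost = 50 + 50*6 + 250*8 + 50 + 250 = 2650
step 3: join B via merge
    card(P join B) = 1250*400/(40) = 12500
    cost = 2650 + 1250*11 + 400*9 + 1250 + 400 = 21650
step 4: join D via merge
    card(P join D) = 12500*400/(25) = 200000
    cost = 21650 + 12500*14 + 400*9 + 12500 + 400 = 213150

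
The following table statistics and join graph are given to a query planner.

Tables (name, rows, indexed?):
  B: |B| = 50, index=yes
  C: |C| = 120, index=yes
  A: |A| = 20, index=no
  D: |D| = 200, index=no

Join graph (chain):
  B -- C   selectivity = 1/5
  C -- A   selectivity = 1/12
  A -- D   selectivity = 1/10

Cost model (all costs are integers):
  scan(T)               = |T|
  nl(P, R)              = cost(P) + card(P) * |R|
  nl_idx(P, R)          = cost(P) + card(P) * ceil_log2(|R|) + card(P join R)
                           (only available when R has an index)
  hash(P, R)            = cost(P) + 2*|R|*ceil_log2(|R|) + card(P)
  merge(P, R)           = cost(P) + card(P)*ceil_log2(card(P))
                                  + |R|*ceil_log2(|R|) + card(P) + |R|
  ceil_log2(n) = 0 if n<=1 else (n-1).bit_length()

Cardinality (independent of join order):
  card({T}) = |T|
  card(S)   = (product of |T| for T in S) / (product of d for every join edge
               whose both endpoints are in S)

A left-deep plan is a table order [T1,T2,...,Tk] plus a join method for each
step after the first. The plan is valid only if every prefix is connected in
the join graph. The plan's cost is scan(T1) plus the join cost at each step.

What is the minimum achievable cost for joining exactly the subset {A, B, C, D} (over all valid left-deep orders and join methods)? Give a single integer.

6360

Selinger DP over subsets of {A,B,C,D}:
  {B}: scan cost=50, card=50
  {C}: scan cost=120, card=120
  {A}: scan cost=20, card=20
  {D}: scan cost=200, card=200
  {BC}: card=1200; try (B,hash)→840, (C,merge)→1360, (B,merge)→1430, (C,nl_idx)→1600, (C,hash)→1780, (B,nl_idx)→2040 …(+2); best=840 via (B,hash)
  {AC}: card=200; try (C,nl_idx)→360, (A,hash)→440, (C,merge)→1100, (A,merge)→1200, (C,hash)→1720, (C,nl)→2420 …(+1); best=360 via (C,nl_idx)
  {AD}: card=400; try (A,hash)→600, (D,merge)→1940, (A,merge)→2120, (D,hash)→3240, (D,nl)→4020, (A,nl)→4200; best=600 via (A,hash)
  {ABC}: card=2000; try (B,hash)→1160, (A,hash)→2240, (B,merge)→2510, (B,nl_idx)→3560, (B,nl)→10360, (A,merge)→15360 …(+1); best=1160 via (B,hash)
  {ACD}: card=4000; try (C,hash)→2680, (D,hash)→3760, (D,merge)→3960, (C,merge)→5560, (C,nl_idx)→7400, (D,nl)→40360 …(+1); best=2680 via (C,hash)
  {ABCD}: card=40000; try (D,hash)→6360, (B,hash)→7280, (D,merge)→26960, (B,merge)→55030, (B,nl_idx)→66680, (B,nl)→202680 …(+1); best=6360 via (D,hash)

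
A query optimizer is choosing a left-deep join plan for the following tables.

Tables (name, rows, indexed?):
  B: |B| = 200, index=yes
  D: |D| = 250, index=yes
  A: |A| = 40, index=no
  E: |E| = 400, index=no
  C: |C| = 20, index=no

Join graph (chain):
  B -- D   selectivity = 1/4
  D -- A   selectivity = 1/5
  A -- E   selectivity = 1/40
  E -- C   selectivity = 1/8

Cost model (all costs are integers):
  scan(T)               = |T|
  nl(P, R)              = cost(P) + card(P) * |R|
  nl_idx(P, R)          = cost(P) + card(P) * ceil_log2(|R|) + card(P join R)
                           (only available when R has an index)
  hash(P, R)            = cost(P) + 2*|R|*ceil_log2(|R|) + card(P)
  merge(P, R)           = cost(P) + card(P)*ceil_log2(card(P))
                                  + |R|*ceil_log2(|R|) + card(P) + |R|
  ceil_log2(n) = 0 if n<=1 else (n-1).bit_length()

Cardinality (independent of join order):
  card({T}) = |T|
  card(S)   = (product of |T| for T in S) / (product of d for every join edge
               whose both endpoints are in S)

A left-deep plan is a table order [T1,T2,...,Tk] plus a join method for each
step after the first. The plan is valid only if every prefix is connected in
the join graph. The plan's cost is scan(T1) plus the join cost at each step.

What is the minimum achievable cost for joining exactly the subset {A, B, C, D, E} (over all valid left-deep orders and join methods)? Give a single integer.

60080

Selinger DP over subsets of {A,B,C,D,E}:
  {B}: scan cost=200, card=200
  {D}: scan cost=250, card=250
  {A}: scan cost=40, card=40
  {E}: scan cost=400, card=400
  {C}: scan cost=20, card=20
  {BD}: card=12500; try (B,hash)→3700, (D,merge)→4250, (B,merge)→4300, (D,hash)→4400, (D,nl_idx)→14300, (B,nl_idx)→14750 …(+2); best=3700 via (B,hash)
  {AD}: card=2000; try (A,hash)→980, (D,nl_idx)→2360, (D,merge)→2570, (A,merge)→2780, (D,hash)→4080, (D,nl)→10040 …(+1); best=980 via (A,hash)
  {AE}: card=400; try (A,hash)→1280, (E,merge)→4320, (A,merge)→4680, (E,hash)→7280, (E,nl)→16040, (A,nl)→16400; best=1280 via (A,hash)
  {CE}: card=1000; try (C,hash)→1000, (E,merge)→4140, (C,merge)→4520, (E,hash)→7240, (E,nl)→8020, (C,nl)→8400; best=1000 via (C,hash)
  {ABD}: card=100000; try (B,hash)→6180, (A,hash)→16680, (B,merge)→26780, (B,nl_idx)→116980, (A,merge)→191480, (B,nl)→400980 …(+1); best=6180 via (B,hash)
  {ADE}: card=20000; try (D,hash)→5680, (D,merge)→7530, (E,hash)→10180, (D,nl_idx)→24480, (E,merge)→28980, (D,nl)→101280 …(+1); best=5680 via (D,hash)
  {ACE}: card=1000; try (C,hash)→1880, (A,hash)→2480, (C,merge)→5400, (C,nl)→9280, (A,merge)→12280, (A,nl)→41000; best=1880 via (C,hash)
  {ABDE}: card=1000000; try (B,hash)→28880, (E,hash)→113380, (B,merge)→327480, (B,nl_idx)→1165680, (E,merge)→1810180, (B,nl)→4005680 …(+1); best=28880 via (B,hash)
  {ACDE}: card=50000; try (D,hash)→6880, (D,merge)→15130, (C,hash)→25880, (D,nl_idx)→59880, (D,nl)→251880, (C,merge)→325800 …(+1); best=6880 via (D,hash)
  {ABCDE}: card=2500000; try (B,hash)→60080, (B,merge)→858680, (C,hash)→1029080, (B,nl_idx)→2906880, (B,nl)→10006880, (C,nl)→20028880 …(+1); best=60080 via (B,hash)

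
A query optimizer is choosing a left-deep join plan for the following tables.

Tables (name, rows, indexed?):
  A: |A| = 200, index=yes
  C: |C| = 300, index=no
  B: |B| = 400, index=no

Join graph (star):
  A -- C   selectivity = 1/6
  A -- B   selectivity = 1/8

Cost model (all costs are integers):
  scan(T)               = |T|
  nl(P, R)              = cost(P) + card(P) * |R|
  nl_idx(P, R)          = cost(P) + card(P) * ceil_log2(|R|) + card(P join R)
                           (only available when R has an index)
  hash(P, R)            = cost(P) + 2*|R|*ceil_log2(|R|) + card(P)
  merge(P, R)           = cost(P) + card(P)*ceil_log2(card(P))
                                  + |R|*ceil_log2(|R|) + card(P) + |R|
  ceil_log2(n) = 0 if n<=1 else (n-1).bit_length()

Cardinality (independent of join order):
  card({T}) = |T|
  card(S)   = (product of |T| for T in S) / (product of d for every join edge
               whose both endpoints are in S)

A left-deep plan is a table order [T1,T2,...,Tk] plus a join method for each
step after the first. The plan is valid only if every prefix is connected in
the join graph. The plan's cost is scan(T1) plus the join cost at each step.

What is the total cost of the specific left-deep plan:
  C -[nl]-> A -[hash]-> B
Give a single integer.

77500

step 1: scan C: cost=300, card=300
step 2: join A via nl
    card(P join A) = 300*200/(6) = 10000
    cost = 300 + 300*200 = 60300
step 3: join B via hash
    card(P join B) = 10000*400/(8) = 500000
    cost = 60300 + 2*400*9 + 10000 = 77500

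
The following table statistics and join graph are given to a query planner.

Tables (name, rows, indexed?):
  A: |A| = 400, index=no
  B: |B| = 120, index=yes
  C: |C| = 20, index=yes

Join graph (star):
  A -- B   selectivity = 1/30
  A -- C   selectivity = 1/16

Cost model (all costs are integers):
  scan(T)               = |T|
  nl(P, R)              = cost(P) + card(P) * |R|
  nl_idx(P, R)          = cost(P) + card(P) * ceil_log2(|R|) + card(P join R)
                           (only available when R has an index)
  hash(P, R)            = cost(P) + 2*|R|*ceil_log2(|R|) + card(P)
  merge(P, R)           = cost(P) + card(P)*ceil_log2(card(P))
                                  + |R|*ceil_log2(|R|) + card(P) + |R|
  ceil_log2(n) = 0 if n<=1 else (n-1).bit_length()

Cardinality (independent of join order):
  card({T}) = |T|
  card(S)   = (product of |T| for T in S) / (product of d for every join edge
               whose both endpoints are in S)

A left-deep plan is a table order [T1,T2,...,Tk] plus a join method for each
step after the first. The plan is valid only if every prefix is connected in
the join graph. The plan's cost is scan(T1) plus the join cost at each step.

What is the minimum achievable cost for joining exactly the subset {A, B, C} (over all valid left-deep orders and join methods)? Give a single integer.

Selinger DP over subsets of {A,B,C}:
  {A}: scan cost=400, card=400
  {B}: scan cost=120, card=120
  {C}: scan cost=20, card=20
  {AB}: card=1600; try (B,hash)→2480, (B,nl_idx)→4800, (A,merge)→5080, (B,merge)→5360, (A,hash)→7440, (A,nl)→48120 …(+1); best=2480 via (B,hash)
  {AC}: card=500; try (C,hash)→1000, (C,nl_idx)→2900, (A,merge)→4140, (C,merge)→4520, (A,hash)→7240, (A,nl)→8020 …(+1); best=1000 via (C,hash)
  {ABC}: card=2000; try (B,hash)→3180, (C,hash)→4280, (B,nl_idx)→6500, (B,merge)→6960, (C,nl_idx)→12480, (C,merge)→21800 …(+2); best=3180 via (B,hash)

3180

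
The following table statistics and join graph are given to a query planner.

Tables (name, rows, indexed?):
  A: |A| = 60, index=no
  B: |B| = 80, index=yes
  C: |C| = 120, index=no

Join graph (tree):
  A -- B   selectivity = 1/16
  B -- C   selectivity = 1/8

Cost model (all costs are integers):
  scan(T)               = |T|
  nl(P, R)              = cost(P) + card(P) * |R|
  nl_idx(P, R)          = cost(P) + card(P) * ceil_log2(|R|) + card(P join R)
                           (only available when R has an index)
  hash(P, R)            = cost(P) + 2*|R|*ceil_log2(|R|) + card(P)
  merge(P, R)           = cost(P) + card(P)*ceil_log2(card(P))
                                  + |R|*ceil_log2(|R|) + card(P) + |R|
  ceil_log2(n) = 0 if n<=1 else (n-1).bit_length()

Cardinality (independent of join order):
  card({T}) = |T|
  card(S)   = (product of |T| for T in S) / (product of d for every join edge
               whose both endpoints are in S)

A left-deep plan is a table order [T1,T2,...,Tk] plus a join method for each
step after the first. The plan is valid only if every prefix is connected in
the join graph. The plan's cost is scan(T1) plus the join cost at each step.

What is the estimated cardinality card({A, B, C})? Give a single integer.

4500

Tables in S: A(60), B(80), C(120)
Edges inside S: A-B(d=16), B-C(d=8)
numerator = 60 * 80 * 120 = 576000
denominator = 16 * 8 = 128
card(S) = 576000 / 128 = 4500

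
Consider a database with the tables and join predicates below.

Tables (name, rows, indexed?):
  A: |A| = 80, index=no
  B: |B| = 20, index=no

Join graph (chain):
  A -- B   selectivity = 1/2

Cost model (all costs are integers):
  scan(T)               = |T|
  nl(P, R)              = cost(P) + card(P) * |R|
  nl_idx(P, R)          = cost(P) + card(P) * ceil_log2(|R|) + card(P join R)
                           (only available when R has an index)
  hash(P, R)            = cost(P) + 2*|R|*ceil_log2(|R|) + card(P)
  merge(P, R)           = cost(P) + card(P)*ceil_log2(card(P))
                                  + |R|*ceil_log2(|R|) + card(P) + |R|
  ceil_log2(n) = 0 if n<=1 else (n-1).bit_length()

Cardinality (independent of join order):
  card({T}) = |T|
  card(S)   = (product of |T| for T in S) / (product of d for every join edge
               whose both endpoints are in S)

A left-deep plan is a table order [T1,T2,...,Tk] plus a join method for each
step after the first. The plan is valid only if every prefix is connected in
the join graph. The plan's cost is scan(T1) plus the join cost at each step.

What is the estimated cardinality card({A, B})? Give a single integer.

800

Tables in S: A(80), B(20)
Edges inside S: A-B(d=2)
numerator = 80 * 20 = 1600
denominator = 2 = 2
card(S) = 1600 / 2 = 800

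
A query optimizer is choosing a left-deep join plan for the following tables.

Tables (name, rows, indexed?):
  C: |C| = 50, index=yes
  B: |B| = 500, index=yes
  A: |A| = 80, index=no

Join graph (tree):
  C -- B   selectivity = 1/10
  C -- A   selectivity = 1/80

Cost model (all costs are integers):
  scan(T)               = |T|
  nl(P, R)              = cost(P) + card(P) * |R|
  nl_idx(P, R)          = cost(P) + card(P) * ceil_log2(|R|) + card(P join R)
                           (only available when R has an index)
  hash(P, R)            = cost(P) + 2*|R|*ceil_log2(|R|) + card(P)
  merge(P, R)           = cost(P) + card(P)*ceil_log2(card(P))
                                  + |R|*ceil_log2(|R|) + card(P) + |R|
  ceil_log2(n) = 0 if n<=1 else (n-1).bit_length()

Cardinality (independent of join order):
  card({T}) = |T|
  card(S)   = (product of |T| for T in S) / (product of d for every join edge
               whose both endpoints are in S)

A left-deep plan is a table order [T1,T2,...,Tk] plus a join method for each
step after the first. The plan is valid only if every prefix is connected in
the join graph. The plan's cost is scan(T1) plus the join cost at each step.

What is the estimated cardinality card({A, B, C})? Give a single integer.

2500

Tables in S: A(80), B(500), C(50)
Edges inside S: C-B(d=10), C-A(d=80)
numerator = 80 * 500 * 50 = 2000000
denominator = 10 * 80 = 800
card(S) = 2000000 / 800 = 2500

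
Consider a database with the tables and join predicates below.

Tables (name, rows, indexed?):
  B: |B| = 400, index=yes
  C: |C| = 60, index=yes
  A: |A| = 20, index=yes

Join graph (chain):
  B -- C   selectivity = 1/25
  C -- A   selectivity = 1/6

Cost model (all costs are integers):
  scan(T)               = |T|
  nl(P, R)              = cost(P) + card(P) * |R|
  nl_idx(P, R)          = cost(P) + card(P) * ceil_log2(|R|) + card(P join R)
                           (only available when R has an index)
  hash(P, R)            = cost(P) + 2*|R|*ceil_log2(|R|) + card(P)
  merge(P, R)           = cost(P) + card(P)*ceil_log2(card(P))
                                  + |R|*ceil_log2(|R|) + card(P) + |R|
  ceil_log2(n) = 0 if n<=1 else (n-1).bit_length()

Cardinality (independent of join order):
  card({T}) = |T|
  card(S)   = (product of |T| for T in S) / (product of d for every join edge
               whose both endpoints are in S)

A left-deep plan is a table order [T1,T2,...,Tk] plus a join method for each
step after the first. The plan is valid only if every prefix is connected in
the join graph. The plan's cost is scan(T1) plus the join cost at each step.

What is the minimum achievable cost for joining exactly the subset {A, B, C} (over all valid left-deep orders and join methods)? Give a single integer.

2680

Selinger DP over subsets of {A,B,C}:
  {B}: scan cost=400, card=400
  {C}: scan cost=60, card=60
  {A}: scan cost=20, card=20
  {BC}: card=960; try (C,hash)→1520, (B,nl_idx)→1560, (C,nl_idx)→3760, (B,merge)→4480, (C,merge)→4820, (B,hash)→7320 …(+2); best=1520 via (C,hash)
  {AC}: card=200; try (A,hash)→320, (C,nl_idx)→340, (C,merge)→560, (A,nl_idx)→560, (A,merge)→600, (C,hash)→760 …(+2); best=320 via (A,hash)
  {ABC}: card=3200; try (A,hash)→2680, (B,nl_idx)→5320, (B,merge)→6120, (B,hash)→7720, (A,nl_idx)→9520, (A,merge)→12200 …(+2); best=2680 via (A,hash)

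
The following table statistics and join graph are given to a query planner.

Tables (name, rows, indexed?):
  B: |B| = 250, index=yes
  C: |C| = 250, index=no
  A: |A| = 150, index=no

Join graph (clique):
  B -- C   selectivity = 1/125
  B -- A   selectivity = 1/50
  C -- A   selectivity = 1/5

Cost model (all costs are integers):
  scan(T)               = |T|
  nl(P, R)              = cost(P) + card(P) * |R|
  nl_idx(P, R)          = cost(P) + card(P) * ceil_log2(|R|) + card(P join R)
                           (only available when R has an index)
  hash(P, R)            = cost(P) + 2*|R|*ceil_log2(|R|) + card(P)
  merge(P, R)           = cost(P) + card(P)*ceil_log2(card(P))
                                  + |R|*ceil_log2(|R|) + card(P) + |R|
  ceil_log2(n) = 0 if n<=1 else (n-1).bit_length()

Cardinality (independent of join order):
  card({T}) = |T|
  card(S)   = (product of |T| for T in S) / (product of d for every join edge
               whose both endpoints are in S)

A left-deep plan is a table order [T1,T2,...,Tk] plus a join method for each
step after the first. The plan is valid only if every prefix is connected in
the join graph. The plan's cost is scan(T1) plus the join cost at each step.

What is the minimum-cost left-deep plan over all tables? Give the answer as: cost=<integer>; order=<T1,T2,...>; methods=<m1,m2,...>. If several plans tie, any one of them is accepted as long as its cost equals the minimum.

Selinger DP (subsets sized 1..n):
  {B}: scan cost=250, card=250
  {C}: scan cost=250, card=250
  {A}: scan cost=150, card=150
  {BC}: card=500; try (B,nl_idx)→2750, (C,hash)→4500, (B,hash)→4500, (C,merge)→4750, (B,merge)→4750, (C,nl)→62750 …(+1); best=2750 via (B,nl_idx)
  {AB}: card=750; try (B,nl_idx)→2100, (A,hash)→2900, (B,merge)→3750, (A,merge)→3850, (B,hash)→4300, (B,nl)→37650 …(+1); best=2100 via (B,nl_idx)
  {AC}: card=7500; try (A,hash)→2900, (C,merge)→3750, (A,merge)→3850, (C,hash)→4300, (C,nl)→37650, (A,nl)→37750; best=2900 via (A,hash)
  {ABC}: card=300; try (A,hash)→5650, (C,hash)→6850, (A,merge)→9100, (C,merge)→12600, (B,hash)→14400, (B,nl_idx)→63200 …(+4); best=5650 via (A,hash)

cost=5650; order=C,B,A; methods=nl_idx,hash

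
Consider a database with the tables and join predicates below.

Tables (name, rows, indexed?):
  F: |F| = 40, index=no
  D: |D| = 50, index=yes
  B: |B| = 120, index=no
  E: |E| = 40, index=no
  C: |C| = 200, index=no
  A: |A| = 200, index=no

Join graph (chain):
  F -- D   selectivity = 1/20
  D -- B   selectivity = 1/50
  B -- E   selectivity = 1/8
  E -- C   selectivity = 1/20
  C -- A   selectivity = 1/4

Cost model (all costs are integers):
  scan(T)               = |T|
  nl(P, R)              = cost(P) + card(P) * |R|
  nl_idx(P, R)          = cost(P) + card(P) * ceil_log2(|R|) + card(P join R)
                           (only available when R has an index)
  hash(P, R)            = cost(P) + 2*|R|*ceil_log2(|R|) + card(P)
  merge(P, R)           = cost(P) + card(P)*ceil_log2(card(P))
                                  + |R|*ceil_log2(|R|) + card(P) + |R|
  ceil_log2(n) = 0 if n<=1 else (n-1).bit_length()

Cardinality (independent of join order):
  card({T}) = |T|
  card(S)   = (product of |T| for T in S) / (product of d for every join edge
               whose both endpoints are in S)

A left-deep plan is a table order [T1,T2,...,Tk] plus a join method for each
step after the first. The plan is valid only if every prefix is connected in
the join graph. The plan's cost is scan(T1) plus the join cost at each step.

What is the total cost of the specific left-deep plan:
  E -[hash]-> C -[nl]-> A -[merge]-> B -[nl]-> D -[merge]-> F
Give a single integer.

21404520

step 1: scan E: cost=40, card=40
step 2: join C via hash
    card(P join C) = 40*200/(20) = 400
    cost = 40 + 2*200*8 + 40 = 3280
step 3: join A via nl
    card(P join A) = 400*200/(4) = 20000
    cost = 3280 + 400*200 = 83280
step 4: join B via merge
    card(P join B) = 20000*120/(8) = 300000
    cost = 83280 + 20000*15 + 120*7 + 20000 + 120 = 404240
step 5: join D via nl
    card(P join D) = 300000*50/(50) = 300000
    cost = 404240 + 300000*50 = 15404240
step 6: join F via merge
    card(P join F) = 300000*40/(20) = 600000
    cost = 15404240 + 300000*19 + 40*6 + 300000 + 40 = 21404520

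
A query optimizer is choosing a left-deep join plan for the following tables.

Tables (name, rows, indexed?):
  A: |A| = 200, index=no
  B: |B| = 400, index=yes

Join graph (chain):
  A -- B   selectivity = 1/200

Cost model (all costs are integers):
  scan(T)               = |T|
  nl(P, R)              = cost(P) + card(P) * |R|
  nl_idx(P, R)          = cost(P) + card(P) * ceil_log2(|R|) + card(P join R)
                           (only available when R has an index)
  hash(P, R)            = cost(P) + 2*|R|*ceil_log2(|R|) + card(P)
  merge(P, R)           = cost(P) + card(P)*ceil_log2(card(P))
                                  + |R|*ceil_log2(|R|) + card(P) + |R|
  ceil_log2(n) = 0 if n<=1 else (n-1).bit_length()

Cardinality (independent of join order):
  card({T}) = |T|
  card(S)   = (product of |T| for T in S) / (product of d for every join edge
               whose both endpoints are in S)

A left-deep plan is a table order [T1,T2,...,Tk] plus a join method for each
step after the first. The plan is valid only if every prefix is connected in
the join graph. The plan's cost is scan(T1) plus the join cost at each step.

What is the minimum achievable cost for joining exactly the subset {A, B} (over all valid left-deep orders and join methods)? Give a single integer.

Selinger DP over subsets of {A,B}:
  {A}: scan cost=200, card=200
  {B}: scan cost=400, card=400
  {AB}: card=400; try (B,nl_idx)→2400, (A,hash)→4000, (B,merge)→6000, (A,merge)→6200, (B,hash)→7600, (B,nl)→80200 …(+1); best=2400 via (B,nl_idx)

2400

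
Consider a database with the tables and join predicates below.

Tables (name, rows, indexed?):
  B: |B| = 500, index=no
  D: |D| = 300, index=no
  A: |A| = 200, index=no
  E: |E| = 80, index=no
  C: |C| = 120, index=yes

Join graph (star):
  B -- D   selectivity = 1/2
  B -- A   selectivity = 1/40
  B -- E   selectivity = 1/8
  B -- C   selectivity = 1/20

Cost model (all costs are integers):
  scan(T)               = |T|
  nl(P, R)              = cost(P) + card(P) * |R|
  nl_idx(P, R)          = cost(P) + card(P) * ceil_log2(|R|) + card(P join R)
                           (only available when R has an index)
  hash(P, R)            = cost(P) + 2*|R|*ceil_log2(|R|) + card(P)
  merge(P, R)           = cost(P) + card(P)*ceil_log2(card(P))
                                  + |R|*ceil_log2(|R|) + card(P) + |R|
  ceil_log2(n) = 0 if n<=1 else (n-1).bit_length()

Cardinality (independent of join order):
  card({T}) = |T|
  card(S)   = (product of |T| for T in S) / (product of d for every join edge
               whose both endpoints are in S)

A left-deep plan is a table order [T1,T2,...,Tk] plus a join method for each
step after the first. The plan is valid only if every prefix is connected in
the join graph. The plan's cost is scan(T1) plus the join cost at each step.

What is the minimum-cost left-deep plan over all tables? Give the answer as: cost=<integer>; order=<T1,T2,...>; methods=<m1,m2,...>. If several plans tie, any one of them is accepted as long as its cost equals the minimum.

Selinger DP (subsets sized 1..n):
  {B}: scan cost=500, card=500
  {D}: scan cost=300, card=300
  {A}: scan cost=200, card=200
  {E}: scan cost=80, card=80
  {C}: scan cost=120, card=120
  {BD}: card=75000; try (D,hash)→6400, (B,merge)→8300, (D,merge)→8500, (B,hash)→9600, (B,nl)→150300, (D,nl)→150500; best=6400 via (D,hash)
  {AB}: card=2500; try (A,hash)→4200, (B,merge)→7000, (A,merge)→7300, (B,hash)→9400, (B,nl)→100200, (A,nl)→100500; best=4200 via (A,hash)
  {BE}: card=5000; try (E,hash)→2120, (B,merge)→5720, (E,merge)→6140, (B,hash)→9160, (B,nl)→40080, (E,nl)→40500; best=2120 via (E,hash)
  {BC}: card=3000; try (C,hash)→2680, (B,merge)→6080, (C,merge)→6460, (C,nl_idx)→7000, (B,hash)→9240, (B,nl)→60120 …(+1); best=2680 via (C,hash)
  {ABD}: card=375000; try (D,hash)→12100, (D,merge)→39700, (A,hash)→84600, (D,nl)→754200, (A,merge)→1358200, (A,nl)→15006400; best=12100 via (D,hash)
  {BDE}: card=750000; try (D,hash)→12520, (D,merge)→75120, (E,hash)→82520, (E,merge)→1357040, (D,nl)→1502120, (E,nl)→6006400; best=12520 via (D,hash)
  {BCD}: card=450000; try (D,hash)→11080, (D,merge)→44680, (C,hash)→83080, (D,nl)→902680, (C,nl_idx)→981400, (C,merge)→1357360 …(+1); best=11080 via (D,hash)
  {ABE}: card=25000; try (E,hash)→7820, (A,hash)→10320, (E,merge)→37340, (A,merge)→73920, (E,nl)→204200, (A,nl)→1002120; best=7820 via (E,hash)
  {ABC}: card=15000; try (C,hash)→8380, (A,hash)→8880, (C,nl_idx)→36700, (C,merge)→37660, (A,merge)→43480, (C,nl)→304200 …(+1); best=8380 via (C,hash)
  {BCE}: card=30000; try (E,hash)→6800, (C,hash)→8800, (E,merge)→42320, (C,nl_idx)→67120, (C,merge)→73080, (E,nl)→242680 …(+1); best=6800 via (E,hash)
  {ABDE}: card=3750000; try (D,hash)→38220, (E,hash)→388220, (D,merge)→410820, (A,hash)→765720, (D,nl)→7507820, (E,merge)→7512740 …(+3); best=38220 via (D,hash)
  {ABCD}: card=2250000; try (D,hash)→28780, (D,merge)→236380, (C,hash)→388780, (A,hash)→464280, (D,nl)→4508380, (C,nl_idx)→4887100 …(+4); best=28780 via (D,hash)
  {BCDE}: card=4500000; try (D,hash)→42200, (E,hash)→462200, (D,merge)→489800, (C,hash)→764200, (D,nl)→9006800, (E,merge)→9011720 …(+4); best=42200 via (D,hash)
  {ABCE}: card=150000; try (E,hash)→24500, (C,hash)→34500, (A,hash)→40000, (E,merge)→234020, (C,nl_idx)→332820, (C,merge)→408780 …(+4); best=24500 via (E,hash)
  {ABCDE}: card=22500000; try (D,hash)→179900, (E,hash)→2279900, (D,merge)→2877500, (C,hash)→3789900, (A,hash)→4545400, (D,nl)→45024500 …(+7); best=179900 via (D,hash)

cost=179900; order=B,A,C,E,D; methods=hash,hash,hash,hash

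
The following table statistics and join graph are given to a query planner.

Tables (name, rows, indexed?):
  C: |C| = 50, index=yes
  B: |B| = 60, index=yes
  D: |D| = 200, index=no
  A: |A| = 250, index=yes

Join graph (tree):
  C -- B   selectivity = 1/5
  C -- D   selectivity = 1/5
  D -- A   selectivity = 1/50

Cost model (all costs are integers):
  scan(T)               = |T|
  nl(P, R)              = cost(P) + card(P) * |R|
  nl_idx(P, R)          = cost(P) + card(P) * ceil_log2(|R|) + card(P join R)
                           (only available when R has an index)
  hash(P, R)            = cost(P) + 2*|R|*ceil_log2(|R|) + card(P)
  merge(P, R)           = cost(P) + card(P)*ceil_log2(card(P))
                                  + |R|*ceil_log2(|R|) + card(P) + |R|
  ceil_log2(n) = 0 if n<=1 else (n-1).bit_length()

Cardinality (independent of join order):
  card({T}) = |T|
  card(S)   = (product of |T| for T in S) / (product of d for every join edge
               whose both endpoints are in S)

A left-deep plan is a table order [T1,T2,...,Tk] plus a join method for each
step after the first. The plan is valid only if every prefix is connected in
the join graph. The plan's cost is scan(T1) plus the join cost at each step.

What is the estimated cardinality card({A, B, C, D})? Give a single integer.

Tables in S: A(250), B(60), C(50), D(200)
Edges inside S: C-B(d=5), C-D(d=5), D-A(d=50)
numerator = 250 * 60 * 50 * 200 = 150000000
denominator = 5 * 5 * 50 = 1250
card(S) = 150000000 / 1250 = 120000

120000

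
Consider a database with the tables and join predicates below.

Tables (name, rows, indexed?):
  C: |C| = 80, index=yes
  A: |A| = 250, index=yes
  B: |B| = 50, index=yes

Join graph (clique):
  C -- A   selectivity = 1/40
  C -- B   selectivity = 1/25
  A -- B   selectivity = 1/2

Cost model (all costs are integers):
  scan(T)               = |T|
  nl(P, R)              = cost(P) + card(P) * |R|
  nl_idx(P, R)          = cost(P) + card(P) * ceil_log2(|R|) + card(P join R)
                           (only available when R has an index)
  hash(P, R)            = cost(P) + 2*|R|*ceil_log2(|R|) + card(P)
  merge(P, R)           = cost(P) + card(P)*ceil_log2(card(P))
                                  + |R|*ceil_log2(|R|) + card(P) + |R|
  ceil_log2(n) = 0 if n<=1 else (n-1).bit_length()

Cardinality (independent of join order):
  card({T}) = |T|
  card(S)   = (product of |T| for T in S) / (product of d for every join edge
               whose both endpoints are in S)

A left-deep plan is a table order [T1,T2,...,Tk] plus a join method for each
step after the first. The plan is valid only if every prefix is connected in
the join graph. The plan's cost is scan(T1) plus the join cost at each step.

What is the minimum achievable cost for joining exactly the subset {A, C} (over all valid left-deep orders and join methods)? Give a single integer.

Selinger DP over subsets of {A,C}:
  {C}: scan cost=80, card=80
  {A}: scan cost=250, card=250
  {AC}: card=500; try (A,nl_idx)→1220, (C,hash)→1620, (C,nl_idx)→2500, (A,merge)→2970, (C,merge)→3140, (A,hash)→4160 …(+2); best=1220 via (A,nl_idx)

1220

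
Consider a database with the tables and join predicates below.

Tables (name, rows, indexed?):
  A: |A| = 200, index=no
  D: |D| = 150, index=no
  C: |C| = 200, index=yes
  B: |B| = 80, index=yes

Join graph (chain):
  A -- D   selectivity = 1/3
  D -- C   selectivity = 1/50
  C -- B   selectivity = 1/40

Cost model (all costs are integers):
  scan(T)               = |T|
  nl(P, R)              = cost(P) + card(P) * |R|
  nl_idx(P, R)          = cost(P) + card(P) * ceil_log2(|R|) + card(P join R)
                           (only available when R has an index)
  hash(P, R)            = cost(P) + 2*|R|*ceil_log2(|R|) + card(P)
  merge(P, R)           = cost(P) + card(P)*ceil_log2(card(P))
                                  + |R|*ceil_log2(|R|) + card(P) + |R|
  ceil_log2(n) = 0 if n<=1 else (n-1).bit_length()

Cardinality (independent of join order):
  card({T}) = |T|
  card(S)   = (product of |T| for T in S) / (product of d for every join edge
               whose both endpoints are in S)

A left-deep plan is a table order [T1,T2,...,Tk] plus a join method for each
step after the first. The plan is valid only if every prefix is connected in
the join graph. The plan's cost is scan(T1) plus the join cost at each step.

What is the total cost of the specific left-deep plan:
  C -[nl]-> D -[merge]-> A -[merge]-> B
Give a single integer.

719240

step 1: scan C: cost=200, card=200
step 2: join D via nl
    card(P join D) = 200*150/(50) = 600
    cost = 200 + 200*150 = 30200
step 3: join A via merge
    card(P join A) = 600*200/(3) = 40000
    cost = 30200 + 600*10 + 200*8 + 600 + 200 = 38600
step 4: join B via merge
    card(P join B) = 40000*80/(40) = 80000
    cost = 38600 + 40000*16 + 80*7 + 40000 + 80 = 719240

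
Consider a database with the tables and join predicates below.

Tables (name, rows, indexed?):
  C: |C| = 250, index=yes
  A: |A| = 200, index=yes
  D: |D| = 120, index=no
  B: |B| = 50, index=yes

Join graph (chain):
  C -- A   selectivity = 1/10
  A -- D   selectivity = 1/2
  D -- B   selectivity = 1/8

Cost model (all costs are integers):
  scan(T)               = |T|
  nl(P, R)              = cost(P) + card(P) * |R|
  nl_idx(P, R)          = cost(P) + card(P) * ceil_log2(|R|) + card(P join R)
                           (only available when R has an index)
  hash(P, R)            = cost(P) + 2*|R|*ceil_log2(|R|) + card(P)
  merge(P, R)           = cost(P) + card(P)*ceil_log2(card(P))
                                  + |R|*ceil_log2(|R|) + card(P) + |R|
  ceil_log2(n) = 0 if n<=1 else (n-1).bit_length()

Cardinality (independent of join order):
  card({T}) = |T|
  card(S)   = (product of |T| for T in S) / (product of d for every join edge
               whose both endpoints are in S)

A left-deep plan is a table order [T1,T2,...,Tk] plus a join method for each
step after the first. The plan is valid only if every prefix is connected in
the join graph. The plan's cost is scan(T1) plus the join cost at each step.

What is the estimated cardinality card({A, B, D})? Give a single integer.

Tables in S: A(200), B(50), D(120)
Edges inside S: A-D(d=2), D-B(d=8)
numerator = 200 * 50 * 120 = 1200000
denominator = 2 * 8 = 16
card(S) = 1200000 / 16 = 75000

75000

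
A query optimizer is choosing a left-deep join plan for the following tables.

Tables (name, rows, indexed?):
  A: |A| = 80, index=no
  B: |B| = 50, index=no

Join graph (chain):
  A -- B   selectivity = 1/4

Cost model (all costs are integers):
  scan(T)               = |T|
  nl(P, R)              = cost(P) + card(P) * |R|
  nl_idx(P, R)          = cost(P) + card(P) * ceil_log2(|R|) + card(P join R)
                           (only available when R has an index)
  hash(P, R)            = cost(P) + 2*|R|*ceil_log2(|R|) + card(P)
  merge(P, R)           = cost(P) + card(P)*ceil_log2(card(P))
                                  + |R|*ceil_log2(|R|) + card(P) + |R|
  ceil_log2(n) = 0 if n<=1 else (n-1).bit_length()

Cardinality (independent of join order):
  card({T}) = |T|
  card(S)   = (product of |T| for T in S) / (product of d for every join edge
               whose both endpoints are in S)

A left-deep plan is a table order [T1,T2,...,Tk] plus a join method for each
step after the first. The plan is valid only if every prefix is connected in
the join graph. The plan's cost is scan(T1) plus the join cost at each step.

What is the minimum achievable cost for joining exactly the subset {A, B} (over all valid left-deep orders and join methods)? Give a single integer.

Selinger DP over subsets of {A,B}:
  {A}: scan cost=80, card=80
  {B}: scan cost=50, card=50
  {AB}: card=1000; try (B,hash)→760, (A,merge)→1040, (B,merge)→1070, (A,hash)→1220, (A,nl)→4050, (B,nl)→4080; best=760 via (B,hash)

760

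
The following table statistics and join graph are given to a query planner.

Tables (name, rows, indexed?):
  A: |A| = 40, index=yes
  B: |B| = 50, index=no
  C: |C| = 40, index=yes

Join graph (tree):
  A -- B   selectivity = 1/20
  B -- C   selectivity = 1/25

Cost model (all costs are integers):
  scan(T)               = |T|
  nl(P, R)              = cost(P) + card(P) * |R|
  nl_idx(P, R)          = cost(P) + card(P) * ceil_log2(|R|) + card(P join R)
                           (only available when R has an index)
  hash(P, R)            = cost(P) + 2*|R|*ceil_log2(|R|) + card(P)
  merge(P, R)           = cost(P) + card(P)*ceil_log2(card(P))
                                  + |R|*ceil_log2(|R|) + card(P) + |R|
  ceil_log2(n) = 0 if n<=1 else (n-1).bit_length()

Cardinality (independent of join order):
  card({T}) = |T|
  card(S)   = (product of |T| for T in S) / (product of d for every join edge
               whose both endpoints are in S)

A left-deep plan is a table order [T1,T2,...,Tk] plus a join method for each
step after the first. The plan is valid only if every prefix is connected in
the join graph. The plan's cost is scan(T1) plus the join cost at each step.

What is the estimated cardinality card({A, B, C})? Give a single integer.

Tables in S: A(40), B(50), C(40)
Edges inside S: A-B(d=20), B-C(d=25)
numerator = 40 * 50 * 40 = 80000
denominator = 20 * 25 = 500
card(S) = 80000 / 500 = 160

160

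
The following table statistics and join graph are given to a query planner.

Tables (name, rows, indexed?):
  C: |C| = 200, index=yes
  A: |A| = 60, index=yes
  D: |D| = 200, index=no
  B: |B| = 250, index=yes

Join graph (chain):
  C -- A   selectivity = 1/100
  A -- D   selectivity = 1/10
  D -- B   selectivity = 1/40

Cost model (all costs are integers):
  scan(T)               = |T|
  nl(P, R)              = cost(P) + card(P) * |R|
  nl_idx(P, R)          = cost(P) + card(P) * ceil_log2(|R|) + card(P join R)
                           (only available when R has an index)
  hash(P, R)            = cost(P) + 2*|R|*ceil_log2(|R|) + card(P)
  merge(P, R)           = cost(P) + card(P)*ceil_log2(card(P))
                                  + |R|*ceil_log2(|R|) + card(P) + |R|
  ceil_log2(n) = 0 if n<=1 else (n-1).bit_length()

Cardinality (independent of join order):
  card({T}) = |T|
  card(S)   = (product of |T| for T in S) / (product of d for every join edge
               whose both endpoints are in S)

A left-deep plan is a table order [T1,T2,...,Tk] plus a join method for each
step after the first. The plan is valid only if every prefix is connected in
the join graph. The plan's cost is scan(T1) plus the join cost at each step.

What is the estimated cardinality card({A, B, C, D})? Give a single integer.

15000

Tables in S: A(60), B(250), C(200), D(200)
Edges inside S: C-A(d=100), A-D(d=10), D-B(d=40)
numerator = 60 * 250 * 200 * 200 = 600000000
denominator = 100 * 10 * 40 = 40000
card(S) = 600000000 / 40000 = 15000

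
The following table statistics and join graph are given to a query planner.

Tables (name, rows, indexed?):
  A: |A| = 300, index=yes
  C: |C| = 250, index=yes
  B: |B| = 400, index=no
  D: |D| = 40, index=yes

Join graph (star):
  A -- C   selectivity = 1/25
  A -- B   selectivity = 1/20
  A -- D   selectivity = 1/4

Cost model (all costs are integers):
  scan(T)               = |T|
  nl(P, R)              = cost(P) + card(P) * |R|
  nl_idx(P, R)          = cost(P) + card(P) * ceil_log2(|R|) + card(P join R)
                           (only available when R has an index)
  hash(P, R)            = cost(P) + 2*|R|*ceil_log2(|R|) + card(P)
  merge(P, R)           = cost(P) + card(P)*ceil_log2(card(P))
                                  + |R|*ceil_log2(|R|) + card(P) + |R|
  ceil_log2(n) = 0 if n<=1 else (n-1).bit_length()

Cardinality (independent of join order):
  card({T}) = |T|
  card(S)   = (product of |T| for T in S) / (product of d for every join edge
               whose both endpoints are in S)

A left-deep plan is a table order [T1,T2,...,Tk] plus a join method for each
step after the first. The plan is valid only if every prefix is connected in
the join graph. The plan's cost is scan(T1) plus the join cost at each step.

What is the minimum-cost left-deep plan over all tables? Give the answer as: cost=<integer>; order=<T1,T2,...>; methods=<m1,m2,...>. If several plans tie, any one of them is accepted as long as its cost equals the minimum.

cost=45280; order=A,C,D,B; methods=hash,hash,hash

Selinger DP (subsets sized 1..n):
  {A}: scan cost=300, card=300
  {C}: scan cost=250, card=250
  {B}: scan cost=400, card=400
  {D}: scan cost=40, card=40
  {AC}: card=3000; try (C,hash)→4600, (A,merge)→5500, (A,nl_idx)→5500, (C,merge)→5550, (C,nl_idx)→5700, (A,hash)→5900 …(+2); best=4600 via (C,hash)
  {AB}: card=6000; try (A,hash)→6200, (B,merge)→7300, (A,merge)→7400, (B,hash)→7800, (A,nl_idx)→10000, (B,nl)→120300 …(+1); best=6200 via (A,hash)
  {AD}: card=3000; try (D,hash)→1080, (A,merge)→3320, (A,nl_idx)→3400, (D,merge)→3580, (D,nl_idx)→5100, (A,hash)→5480 …(+2); best=1080 via (D,hash)
  {ABC}: card=60000; try (B,hash)→14800, (C,hash)→16200, (B,merge)→47600, (C,merge)→92450, (C,nl_idx)→114200, (B,nl)→1204600 …(+1); best=14800 via (B,hash)
  {ACD}: card=30000; try (D,hash)→8080, (C,hash)→8080, (C,merge)→42330, (D,merge)→43880, (D,nl_idx)→52600, (C,nl_idx)→55080 …(+2); best=8080 via (D,hash)
  {ABD}: card=60000; try (B,hash)→11280, (D,hash)→12680, (B,merge)→44080, (D,merge)→90480, (D,nl_idx)→102200, (D,nl)→246200 …(+1); best=11280 via (B,hash)
  {ABCD}: card=600000; try (B,hash)→45280, (D,hash)→75280, (C,hash)→75280, (B,merge)→492080, (D,nl_idx)→974800, (C,merge)→1033530 …(+5); best=45280 via (B,hash)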